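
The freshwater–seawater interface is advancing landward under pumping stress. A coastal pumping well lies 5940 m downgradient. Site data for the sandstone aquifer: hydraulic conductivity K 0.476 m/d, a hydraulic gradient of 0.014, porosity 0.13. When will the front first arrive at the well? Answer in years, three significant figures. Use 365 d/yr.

317 years

q = Ki = 0.476 × 0.014 = 0.006664 m/d
Average linear velocity = 0.006664 / 0.13 = 0.05126 m/d
t = L / v = 5940 / 0.05126 = 115900 d
   = 115900 / 365 = 317 yr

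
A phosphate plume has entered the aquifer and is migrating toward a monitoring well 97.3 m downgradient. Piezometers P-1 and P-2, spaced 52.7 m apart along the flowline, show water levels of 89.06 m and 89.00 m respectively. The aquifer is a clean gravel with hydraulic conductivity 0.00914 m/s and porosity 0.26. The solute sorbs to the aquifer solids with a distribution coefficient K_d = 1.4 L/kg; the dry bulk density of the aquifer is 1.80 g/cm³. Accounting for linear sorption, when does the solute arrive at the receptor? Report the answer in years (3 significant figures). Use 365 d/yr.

0.824 years

Hydraulic gradient i = (89.06 − 89.00) / 52.7 = 0.06 / 52.7 = 0.001139
K = 0.00914 m/s × 86400 s/d = 789.7 m/d
Specific discharge q = 789.7 × 0.001139 = 0.8991 m/d
Average linear velocity = 0.8991 / 0.26 = 3.458 m/d
Retardation R = 1 + ρ_b·K_d/n = 1 + 1.80×1.4/0.26 = 10.69
Contaminant velocity v_c = v/R = 3.458/10.69 = 0.3234 m/d
t = L/v_c = 97.3/0.3234 = 300.9 d
   = 300.9/365 = 0.824 yr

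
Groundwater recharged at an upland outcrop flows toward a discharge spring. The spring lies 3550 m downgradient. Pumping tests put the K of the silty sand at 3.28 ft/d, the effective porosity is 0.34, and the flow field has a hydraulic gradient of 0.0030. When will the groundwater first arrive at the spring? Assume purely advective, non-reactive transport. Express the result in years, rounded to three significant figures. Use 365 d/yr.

K = 3.28 ft/d × 0.3048 = 0.9997 m/d
q = Ki = 0.9997 × 0.0030 = 0.002999 m/d
v = Ki/n = 0.9997·0.0030/0.34 = 0.008821 m/d
t = L / v = 3550 / 0.008821 = 402400 d
   = 402400 / 365 = 1100 yr

1100 years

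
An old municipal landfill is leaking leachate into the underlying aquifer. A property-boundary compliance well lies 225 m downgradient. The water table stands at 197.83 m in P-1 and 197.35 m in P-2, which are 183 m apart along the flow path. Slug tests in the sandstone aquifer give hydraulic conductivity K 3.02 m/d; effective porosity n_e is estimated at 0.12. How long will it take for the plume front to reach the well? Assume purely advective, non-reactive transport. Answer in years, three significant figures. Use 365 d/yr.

Hydraulic gradient i = (197.83 − 197.35) / 183 = 0.48 / 183 = 0.002623
Darcy flux q = K·i = 3.02 × 0.002623 = 0.007921 m/d
v = Ki/n = 3.02·0.002623/0.12 = 0.06601 m/d
t = L / v = 225 / 0.06601 = 3409 d
   = 3409 / 365 = 9.34 yr

9.34 years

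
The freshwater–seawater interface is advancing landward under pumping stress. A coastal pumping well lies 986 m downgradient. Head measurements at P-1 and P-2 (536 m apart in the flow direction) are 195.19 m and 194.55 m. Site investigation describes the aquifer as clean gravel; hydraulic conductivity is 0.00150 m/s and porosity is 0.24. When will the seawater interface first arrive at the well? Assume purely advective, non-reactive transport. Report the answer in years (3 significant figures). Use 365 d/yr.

Hydraulic gradient i = (195.19 − 194.55) / 536 = 0.64 / 536 = 0.001194
K = 0.00150 m/s × 86400 s/d = 129.6 m/d
Darcy flux q = K·i = 129.6 × 0.001194 = 0.1547 m/d
v_s = q/n_e = 0.1547/0.24 = 0.6448 m/d
t = L / v = 986 / 0.6448 = 1529 d
   = 1529 / 365 = 4.19 yr

4.19 years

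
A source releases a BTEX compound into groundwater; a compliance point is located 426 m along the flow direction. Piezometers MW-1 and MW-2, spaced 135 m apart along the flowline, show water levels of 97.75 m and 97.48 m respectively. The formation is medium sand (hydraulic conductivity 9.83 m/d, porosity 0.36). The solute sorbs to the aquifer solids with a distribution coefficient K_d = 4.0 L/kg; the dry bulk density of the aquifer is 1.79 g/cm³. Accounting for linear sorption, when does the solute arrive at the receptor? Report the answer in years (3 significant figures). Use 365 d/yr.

446 years

Hydraulic gradient i = (97.75 − 97.48) / 135 = 0.27 / 135 = 0.002000
q = Ki = 9.83 × 0.002000 = 0.01966 m/d
v = Ki/n = 9.83·0.002000/0.36 = 0.05461 m/d
Retardation R = 1 + ρ_b·K_d/n = 1 + 1.79×4.0/0.36 = 20.89
Contaminant velocity v_c = v/R = 0.05461/20.89 = 0.002614 m/d
t = L/v_c = 426/0.002614 = 162900 d
   = 162900/365 = 446 yr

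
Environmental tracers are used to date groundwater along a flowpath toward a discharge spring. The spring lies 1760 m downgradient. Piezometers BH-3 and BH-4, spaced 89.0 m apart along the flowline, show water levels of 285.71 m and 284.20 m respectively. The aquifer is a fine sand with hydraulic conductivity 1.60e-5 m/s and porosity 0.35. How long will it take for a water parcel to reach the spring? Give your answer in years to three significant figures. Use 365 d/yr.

Hydraulic gradient i = (285.71 − 284.20) / 89.0 = 1.51 / 89.0 = 0.01697
K = 1.60e-5 m/s × 86400 s/d = 1.382 m/d
Darcy flux q = K·i = 1.382 × 0.01697 = 0.02345 m/d
v = Ki/n = 1.382·0.01697/0.35 = 0.06701 m/d
t = L / v = 1760 / 0.06701 = 26260 d
   = 26260 / 365 = 72.0 yr

72.0 years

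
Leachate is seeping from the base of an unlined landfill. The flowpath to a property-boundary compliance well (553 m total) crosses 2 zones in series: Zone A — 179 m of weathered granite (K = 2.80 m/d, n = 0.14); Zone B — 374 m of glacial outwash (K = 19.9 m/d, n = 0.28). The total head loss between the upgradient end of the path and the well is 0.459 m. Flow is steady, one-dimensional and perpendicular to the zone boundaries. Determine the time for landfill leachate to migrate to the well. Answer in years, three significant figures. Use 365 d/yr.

Continuity: the same q passes through each zone, so ΔH = q·Σ(L_j/K_j) — the zones act as resistances in series.
Σ(L/K) = 179/2.80 + 374/19.9 = 63.93 + 18.79 = 82.72 d
q = ΔH / Σ(L/K) = 0.459 / 82.72 = 0.005549 m/d (same in every zone)
Zone A: v = q/n = 0.005549/0.14 = 0.03963 m/d → t_A = 179/0.03963 = 4516 d
Zone B: v = q/n = 0.005549/0.28 = 0.01982 m/d → t_B = 374/0.01982 = 18870 d
Total t = 4516 + 18870 = 23390 d
   = 23390 / 365 = 64.1 yr

64.1 years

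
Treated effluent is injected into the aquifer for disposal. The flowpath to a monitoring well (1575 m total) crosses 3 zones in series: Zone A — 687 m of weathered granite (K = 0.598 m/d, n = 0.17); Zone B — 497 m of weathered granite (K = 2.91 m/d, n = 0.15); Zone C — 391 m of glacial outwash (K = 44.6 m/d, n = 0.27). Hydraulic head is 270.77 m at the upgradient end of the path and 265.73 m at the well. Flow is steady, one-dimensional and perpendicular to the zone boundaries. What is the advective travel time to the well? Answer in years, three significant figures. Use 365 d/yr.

Total head drop ΔH = 270.77 − 265.73 = 5.04 m
Steady 1-D flow in series ⇒ the Darcy flux q is identical in every zone and the zone head losses add (resistances L/K in series).
Σ(L/K) = 687/0.598 + 497/2.91 + 391/44.6 = 1149 + 170.8 + 8.767 = 1328 d
q = ΔH / Σ(L/K) = 5.04 / 1328 = 0.003794 m/d (same in every zone)
Zone A: v = q/n = 0.003794/0.17 = 0.02232 m/d → t_A = 687/0.02232 = 30780 d
Zone B: v = q/n = 0.003794/0.15 = 0.02529 m/d → t_B = 497/0.02529 = 19650 d
Zone C: v = q/n = 0.003794/0.27 = 0.01405 m/d → t_C = 391/0.01405 = 27820 d
Total t = 30780 + 19650 + 27820 = 78260 d
   = 78260 / 365 = 214 yr

214 years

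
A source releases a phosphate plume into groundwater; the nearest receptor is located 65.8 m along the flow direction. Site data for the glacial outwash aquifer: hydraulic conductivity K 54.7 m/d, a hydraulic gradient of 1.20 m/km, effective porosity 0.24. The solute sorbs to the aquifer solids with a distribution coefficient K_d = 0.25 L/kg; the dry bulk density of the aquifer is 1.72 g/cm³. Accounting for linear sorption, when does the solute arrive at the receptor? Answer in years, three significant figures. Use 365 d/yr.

1.84 years

Darcy flux q = K·i = 54.7 × 0.0012 = 0.06564 m/d
v = Ki/n = 54.7·0.0012/0.24 = 0.2735 m/d
Retardation R = 1 + ρ_b·K_d/n = 1 + 1.72×0.25/0.24 = 2.792
Contaminant velocity v_c = v/R = 0.2735/2.792 = 0.09797 m/d
t = L/v_c = 65.8/0.09797 = 671.6 d
   = 671.6/365 = 1.84 yr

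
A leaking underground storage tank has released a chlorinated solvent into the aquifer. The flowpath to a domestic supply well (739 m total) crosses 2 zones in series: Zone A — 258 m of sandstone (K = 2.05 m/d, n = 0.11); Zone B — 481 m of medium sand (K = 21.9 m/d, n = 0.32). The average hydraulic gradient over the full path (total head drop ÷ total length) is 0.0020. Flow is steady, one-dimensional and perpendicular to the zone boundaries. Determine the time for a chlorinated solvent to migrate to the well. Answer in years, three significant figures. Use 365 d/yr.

50.0 years

Continuity: the same q passes through each zone, so ΔH = q·Σ(L_j/K_j) — the zones act as resistances in series.
Σ(L/K) = 258/2.05 + 481/21.9 = 125.9 + 21.96 = 147.8 d
K_eq = L_total / Σ(L/K) = 739 / 147.8 = 4.999 m/d
q = K_eq · i = 4.999 × 0.0020 = 0.009999 m/d (same in every zone)
Zone A: v = q/n = 0.009999/0.11 = 0.09090 m/d → t_A = 258/0.09090 = 2838 d
Zone B: v = q/n = 0.009999/0.32 = 0.03125 m/d → t_B = 481/0.03125 = 15390 d
Total t = 2838 + 15390 = 18230 d
   = 18230 / 365 = 50.0 yr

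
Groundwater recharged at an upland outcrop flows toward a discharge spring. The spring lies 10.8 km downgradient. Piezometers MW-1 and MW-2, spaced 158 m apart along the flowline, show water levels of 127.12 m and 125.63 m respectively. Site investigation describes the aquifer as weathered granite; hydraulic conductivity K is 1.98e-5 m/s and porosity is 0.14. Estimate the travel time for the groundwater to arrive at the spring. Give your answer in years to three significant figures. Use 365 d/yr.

257 years

Hydraulic gradient i = (127.12 − 125.63) / 158 = 1.49 / 158 = 0.009430
K = 1.98e-5 m/s × 86400 s/d = 1.711 m/d
Specific discharge q = 1.711 × 0.009430 = 0.01613 m/d
Average linear velocity = 0.01613 / 0.14 = 0.1152 m/d
L = 10.8 km = 10800 m
t = L / v = 10800 / 0.1152 = 93720 d
   = 93720 / 365 = 257 yr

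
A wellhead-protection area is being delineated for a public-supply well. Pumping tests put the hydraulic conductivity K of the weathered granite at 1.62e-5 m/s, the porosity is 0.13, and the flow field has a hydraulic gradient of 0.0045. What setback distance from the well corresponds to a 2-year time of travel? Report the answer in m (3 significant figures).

35.4 m

K = 1.62e-5 m/s × 86400 s/d = 1.400 m/d
Specific discharge q = 1.400 × 0.0045 = 0.006299 m/d
v_s = q/n_e = 0.006299/0.13 = 0.04845 m/d
T = 2 yr × 365 = 730 d
L = v × T = 0.04845 × 730 = 35.37 m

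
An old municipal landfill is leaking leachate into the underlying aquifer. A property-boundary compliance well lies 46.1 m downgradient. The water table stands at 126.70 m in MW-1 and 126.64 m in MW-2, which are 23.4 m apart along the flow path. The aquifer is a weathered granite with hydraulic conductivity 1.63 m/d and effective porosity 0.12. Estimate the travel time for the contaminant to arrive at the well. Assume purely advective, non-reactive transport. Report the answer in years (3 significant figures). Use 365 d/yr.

3.63 years

Hydraulic gradient i = (126.70 − 126.64) / 23.4 = 0.06 / 23.4 = 0.002564
Specific discharge q = 1.63 × 0.002564 = 0.004179 m/d
v_s = q/n_e = 0.004179/0.12 = 0.03483 m/d
t = L / v = 46.1 / 0.03483 = 1324 d
   = 1324 / 365 = 3.63 yr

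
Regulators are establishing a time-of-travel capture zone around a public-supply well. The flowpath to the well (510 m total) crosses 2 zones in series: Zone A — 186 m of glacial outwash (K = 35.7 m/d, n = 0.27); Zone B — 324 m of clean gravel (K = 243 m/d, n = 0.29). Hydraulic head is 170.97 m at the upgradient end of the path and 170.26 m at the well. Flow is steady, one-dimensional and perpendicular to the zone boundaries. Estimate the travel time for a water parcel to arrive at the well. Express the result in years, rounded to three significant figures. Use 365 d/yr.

Total head drop ΔH = 170.97 − 170.26 = 0.71 m
Continuity: the same q passes through each zone, so ΔH = q·Σ(L_j/K_j) — the zones act as resistances in series.
Σ(L/K) = 186/35.7 + 324/243 = 5.210 + 1.333 = 6.543 d
q = ΔH / Σ(L/K) = 0.71 / 6.543 = 0.1085 m/d (same in every zone)
Zone A: v = q/n = 0.1085/0.27 = 0.4019 m/d → t_A = 186/0.4019 = 462.8 d
Zone B: v = q/n = 0.1085/0.29 = 0.3742 m/d → t_B = 324/0.3742 = 865.9 d
Total t = 462.8 + 865.9 = 1329 d
   = 1329 / 365 = 3.64 yr

3.64 years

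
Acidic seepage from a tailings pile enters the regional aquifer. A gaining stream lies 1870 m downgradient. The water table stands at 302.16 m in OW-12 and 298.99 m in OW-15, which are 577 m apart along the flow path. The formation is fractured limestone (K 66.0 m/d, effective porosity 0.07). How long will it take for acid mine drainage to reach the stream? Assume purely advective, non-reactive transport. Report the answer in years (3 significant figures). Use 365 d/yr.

Hydraulic gradient i = (302.16 − 298.99) / 577 = 3.17 / 577 = 0.005494
q = Ki = 66.0 × 0.005494 = 0.3626 m/d
Seepage velocity v = q / n = 0.3626 / 0.07 = 5.180 m/d
t = L / v = 1870 / 5.180 = 361.0 d
   = 361.0 / 365 = 0.989 yr

0.989 years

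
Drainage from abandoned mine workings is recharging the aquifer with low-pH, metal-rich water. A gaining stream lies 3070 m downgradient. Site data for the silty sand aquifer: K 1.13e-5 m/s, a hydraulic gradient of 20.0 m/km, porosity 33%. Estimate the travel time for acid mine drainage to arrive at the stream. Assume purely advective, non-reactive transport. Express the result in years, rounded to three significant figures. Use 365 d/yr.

142 years

K = 1.13e-5 m/s × 86400 s/d = 0.9763 m/d
Darcy flux q = K·i = 0.9763 × 0.020 = 0.01953 m/d
Seepage velocity v = q / n = 0.01953 / 0.33 = 0.05917 m/d
t = L / v = 3070 / 0.05917 = 51880 d
   = 51880 / 365 = 142 yr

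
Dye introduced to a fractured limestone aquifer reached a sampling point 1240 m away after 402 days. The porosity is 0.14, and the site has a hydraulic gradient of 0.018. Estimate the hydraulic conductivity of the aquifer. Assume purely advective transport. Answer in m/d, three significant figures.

v = L / t = 1240 / 402 = 3.085 m/d
K = v · n / i = 3.085 × 0.14 / 0.018 = 24.0 m/d

24.0 m/d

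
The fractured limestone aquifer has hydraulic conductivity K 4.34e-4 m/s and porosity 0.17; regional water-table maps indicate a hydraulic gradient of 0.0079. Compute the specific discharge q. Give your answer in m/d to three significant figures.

0.296 m/d

K = 4.34e-4 m/s × 86400 s/d = 37.50 m/d
Darcy flux q = K·i = 37.50 × 0.0079 = 0.2962 m/d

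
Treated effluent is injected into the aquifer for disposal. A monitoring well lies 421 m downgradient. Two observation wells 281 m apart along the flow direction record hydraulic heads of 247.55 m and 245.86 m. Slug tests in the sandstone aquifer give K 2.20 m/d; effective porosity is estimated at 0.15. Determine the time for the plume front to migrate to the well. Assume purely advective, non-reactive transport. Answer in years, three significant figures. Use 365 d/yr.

13.1 years

Hydraulic gradient i = (247.55 − 245.86) / 281 = 1.69 / 281 = 0.006014
Darcy flux q = K·i = 2.20 × 0.006014 = 0.01323 m/d
v_s = q/n_e = 0.01323/0.15 = 0.08821 m/d
t = L / v = 421 / 0.08821 = 4773 d
   = 4773 / 365 = 13.1 yr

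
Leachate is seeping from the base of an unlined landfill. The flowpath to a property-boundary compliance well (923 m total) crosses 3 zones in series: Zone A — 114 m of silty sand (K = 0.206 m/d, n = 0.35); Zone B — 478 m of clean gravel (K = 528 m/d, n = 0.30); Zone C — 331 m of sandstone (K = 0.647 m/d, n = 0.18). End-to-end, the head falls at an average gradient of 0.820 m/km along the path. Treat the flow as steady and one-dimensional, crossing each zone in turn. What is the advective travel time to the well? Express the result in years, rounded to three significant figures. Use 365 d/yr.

For zones in series the flux q is common to all zones; the equivalent conductivity is the harmonic (thickness-weighted) mean, K_eq = L_total / Σ(L_j/K_j).
Σ(L/K) = 114/0.206 + 478/528 + 331/0.647 = 553.4 + 0.9053 + 511.6 = 1066 d
K_eq = L_total / Σ(L/K) = 923 / 1066 = 0.8659 m/d
q = K_eq · i = 0.8659 × 8.2e-4 = 7.101e-4 m/d (same in every zone)
Zone A: v = q/n = 7.101e-4/0.35 = 0.002029 m/d → t_A = 114/0.002029 = 56190 d
Zone B: v = q/n = 7.101e-4/0.30 = 0.002367 m/d → t_B = 478/0.002367 = 202000 d
Zone C: v = q/n = 7.101e-4/0.18 = 0.003945 m/d → t_C = 331/0.003945 = 83910 d
Total t = 56190 + 202000 + 83910 = 342100 d
   = 342100 / 365 = 937 yr

937 years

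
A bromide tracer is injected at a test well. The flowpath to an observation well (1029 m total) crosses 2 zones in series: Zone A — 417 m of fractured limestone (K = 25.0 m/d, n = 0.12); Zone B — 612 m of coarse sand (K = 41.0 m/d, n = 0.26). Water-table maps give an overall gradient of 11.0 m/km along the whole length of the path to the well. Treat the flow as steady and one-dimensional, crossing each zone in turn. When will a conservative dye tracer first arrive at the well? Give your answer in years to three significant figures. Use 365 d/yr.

1.60 years

Continuity: the same q passes through each zone, so ΔH = q·Σ(L_j/K_j) — the zones act as resistances in series.
Σ(L/K) = 417/25.0 + 612/41.0 = 16.68 + 14.93 = 31.61 d
K_eq = L_total / Σ(L/K) = 1029 / 31.61 = 32.56 m/d
q = K_eq · i = 32.56 × 0.011 = 0.3581 m/d (same in every zone)
Zone A: v = q/n = 0.3581/0.12 = 2.984 m/d → t_A = 417/2.984 = 139.7 d
Zone B: v = q/n = 0.3581/0.26 = 1.377 m/d → t_B = 612/1.377 = 444.3 d
Total t = 139.7 + 444.3 = 584.1 d
   = 584.1 / 365 = 1.60 yr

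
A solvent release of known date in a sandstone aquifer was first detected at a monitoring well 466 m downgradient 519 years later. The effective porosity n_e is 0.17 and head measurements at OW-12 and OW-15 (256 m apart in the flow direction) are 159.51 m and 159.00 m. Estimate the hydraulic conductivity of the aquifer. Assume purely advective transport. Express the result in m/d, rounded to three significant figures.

0.210 m/d

Hydraulic gradient i = (159.51 − 159.00) / 256 = 0.51 / 256 = 0.001992
t = 519 years = 189400 d
v = L / t = 466 / 189400 = 0.002460 m/d
K = v · n / i = 0.002460 × 0.17 / 0.001992 = 0.210 m/d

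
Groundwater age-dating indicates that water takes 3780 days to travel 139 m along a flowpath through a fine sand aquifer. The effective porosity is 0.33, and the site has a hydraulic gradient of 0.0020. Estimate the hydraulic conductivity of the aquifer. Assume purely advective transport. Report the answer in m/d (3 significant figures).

6.07 m/d

v = L / t = 139 / 3780 = 0.03677 m/d
K = v · n / i = 0.03677 × 0.33 / 0.0020 = 6.07 m/d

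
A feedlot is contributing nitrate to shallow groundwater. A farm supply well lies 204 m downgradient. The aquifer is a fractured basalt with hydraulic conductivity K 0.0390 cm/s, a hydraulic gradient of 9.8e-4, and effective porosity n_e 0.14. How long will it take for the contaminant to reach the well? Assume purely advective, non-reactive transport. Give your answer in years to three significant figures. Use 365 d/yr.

2.37 years

K = 0.0390 cm/s × 864 = 33.70 m/d
q = Ki = 33.70 × 9.8e-4 = 0.03302 m/d
v_s = q/n_e = 0.03302/0.14 = 0.2359 m/d
t = L / v = 204 / 0.2359 = 864.9 d
   = 864.9 / 365 = 2.37 yr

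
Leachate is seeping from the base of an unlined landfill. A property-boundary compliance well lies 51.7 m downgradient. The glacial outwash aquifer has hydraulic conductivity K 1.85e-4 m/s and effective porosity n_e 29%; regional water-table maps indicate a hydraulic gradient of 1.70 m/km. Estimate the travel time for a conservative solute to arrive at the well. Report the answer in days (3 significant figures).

552 days

K = 1.85e-4 m/s × 86400 s/d = 15.98 m/d
Darcy flux q = K·i = 15.98 × 0.0017 = 0.02717 m/d
v = Ki/n = 15.98·0.0017/0.29 = 0.09370 m/d
t = L / v = 51.7 / 0.09370 = 551.8 d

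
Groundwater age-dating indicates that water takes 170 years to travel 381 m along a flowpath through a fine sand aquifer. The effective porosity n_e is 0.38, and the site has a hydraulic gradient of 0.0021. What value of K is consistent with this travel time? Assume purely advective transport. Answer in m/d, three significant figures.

t = 170 years = 62050 d
v = L / t = 381 / 62050 = 0.006140 m/d
K = v · n / i = 0.006140 × 0.38 / 0.0021 = 1.11 m/d

1.11 m/d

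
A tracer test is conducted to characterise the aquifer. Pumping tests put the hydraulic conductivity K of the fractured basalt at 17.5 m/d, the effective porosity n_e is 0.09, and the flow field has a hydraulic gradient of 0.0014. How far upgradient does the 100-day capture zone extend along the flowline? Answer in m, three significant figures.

Specific discharge q = 17.5 × 0.0014 = 0.02450 m/d
Average linear velocity = 0.02450 / 0.09 = 0.2722 m/d
L = v × T = 0.2722 × 100 = 27.22 m

27.2 m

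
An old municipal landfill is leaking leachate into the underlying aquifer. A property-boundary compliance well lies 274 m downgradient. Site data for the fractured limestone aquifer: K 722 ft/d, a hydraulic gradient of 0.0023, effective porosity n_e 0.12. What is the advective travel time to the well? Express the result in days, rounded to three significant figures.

65.0 days

K = 722 ft/d × 0.3048 = 220.1 m/d
Darcy flux q = K·i = 220.1 × 0.0023 = 0.5062 m/d
Average linear velocity = 0.5062 / 0.12 = 4.218 m/d
t = L / v = 274 / 4.218 = 64.96 d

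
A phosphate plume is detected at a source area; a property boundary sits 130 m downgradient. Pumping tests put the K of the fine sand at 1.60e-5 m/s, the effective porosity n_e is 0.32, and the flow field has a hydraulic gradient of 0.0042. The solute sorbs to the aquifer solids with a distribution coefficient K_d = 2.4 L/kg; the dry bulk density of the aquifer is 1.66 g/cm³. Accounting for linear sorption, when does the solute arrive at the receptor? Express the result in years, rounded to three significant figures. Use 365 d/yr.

K = 1.60e-5 m/s × 86400 s/d = 1.382 m/d
Darcy flux q = K·i = 1.382 × 0.0042 = 0.005806 m/d
Average linear velocity = 0.005806 / 0.32 = 0.01814 m/d
Retardation R = 1 + ρ_b·K_d/n = 1 + 1.66×2.4/0.32 = 13.45
Contaminant velocity v_c = v/R = 0.01814/13.45 = 0.001349 m/d
t = L/v_c = 130/0.001349 = 96370 d
   = 96370/365 = 264 yr

264 years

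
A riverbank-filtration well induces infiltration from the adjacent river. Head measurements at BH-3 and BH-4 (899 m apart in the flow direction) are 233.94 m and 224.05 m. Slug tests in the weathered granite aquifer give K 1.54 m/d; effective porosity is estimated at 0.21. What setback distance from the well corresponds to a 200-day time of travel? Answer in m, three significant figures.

16.1 m

Hydraulic gradient i = (233.94 − 224.05) / 899 = 9.89 / 899 = 0.01100
Specific discharge q = 1.54 × 0.01100 = 0.01694 m/d
v = Ki/n = 1.54·0.01100/0.21 = 0.08067 m/d
L = v × T = 0.08067 × 200 = 16.13 m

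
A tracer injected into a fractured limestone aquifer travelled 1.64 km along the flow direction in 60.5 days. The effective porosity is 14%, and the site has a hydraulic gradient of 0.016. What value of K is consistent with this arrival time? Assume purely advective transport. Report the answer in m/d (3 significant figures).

L = 1.64 km = 1640 m
v = L / t = 1640 / 60.5 = 27.11 m/d
K = v · n / i = 27.11 × 0.14 / 0.016 = 237 m/d

237 m/d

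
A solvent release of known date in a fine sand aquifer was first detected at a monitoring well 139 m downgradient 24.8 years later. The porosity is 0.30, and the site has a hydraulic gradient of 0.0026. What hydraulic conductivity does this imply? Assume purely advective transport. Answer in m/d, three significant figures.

t = 24.8 years = 9052 d
v = L / t = 139 / 9052 = 0.01536 m/d
K = v · n / i = 0.01536 × 0.30 / 0.0026 = 1.77 m/d

1.77 m/d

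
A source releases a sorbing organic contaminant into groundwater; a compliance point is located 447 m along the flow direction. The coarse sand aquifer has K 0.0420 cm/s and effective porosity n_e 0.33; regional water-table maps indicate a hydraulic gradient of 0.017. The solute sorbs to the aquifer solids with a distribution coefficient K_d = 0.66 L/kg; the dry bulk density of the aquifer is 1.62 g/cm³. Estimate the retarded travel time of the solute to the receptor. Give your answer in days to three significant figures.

1010 days

K = 0.0420 cm/s × 864 = 36.29 m/d
q = Ki = 36.29 × 0.017 = 0.6169 m/d
v_s = q/n_e = 0.6169/0.33 = 1.869 m/d
Retardation R = 1 + ρ_b·K_d/n = 1 + 1.62×0.66/0.33 = 4.240
Contaminant velocity v_c = v/R = 1.869/4.240 = 0.4409 m/d
t = L/v_c = 447/0.4409 = 1014 d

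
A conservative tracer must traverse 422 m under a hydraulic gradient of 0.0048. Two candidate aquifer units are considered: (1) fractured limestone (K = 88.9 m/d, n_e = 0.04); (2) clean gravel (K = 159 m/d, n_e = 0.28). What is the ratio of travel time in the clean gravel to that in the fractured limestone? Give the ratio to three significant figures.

Unit 1 (fractured limestone): v = 88.9×0.0048/0.04 = 10.67 m/d, t = 422/10.67 = 39.56 d
Unit 2 (clean gravel): v = 159×0.0048/0.28 = 2.726 m/d, t = 422/2.726 = 154.8 d
t(clean gravel) / t(fractured limestone) = 154.8/39.56 = 3.91

3.91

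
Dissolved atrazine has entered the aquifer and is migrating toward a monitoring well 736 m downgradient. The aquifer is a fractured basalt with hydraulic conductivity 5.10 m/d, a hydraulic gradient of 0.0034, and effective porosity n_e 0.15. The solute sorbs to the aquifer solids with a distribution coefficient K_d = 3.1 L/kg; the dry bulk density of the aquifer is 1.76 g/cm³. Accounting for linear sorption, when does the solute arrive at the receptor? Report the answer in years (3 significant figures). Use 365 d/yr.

652 years

Darcy flux q = K·i = 5.10 × 0.0034 = 0.01734 m/d
v_s = q/n_e = 0.01734/0.15 = 0.1156 m/d
Retardation R = 1 + ρ_b·K_d/n = 1 + 1.76×3.1/0.15 = 37.37
Contaminant velocity v_c = v/R = 0.1156/37.37 = 0.003093 m/d
t = L/v_c = 736/0.003093 = 237900 d
   = 237900/365 = 652 yr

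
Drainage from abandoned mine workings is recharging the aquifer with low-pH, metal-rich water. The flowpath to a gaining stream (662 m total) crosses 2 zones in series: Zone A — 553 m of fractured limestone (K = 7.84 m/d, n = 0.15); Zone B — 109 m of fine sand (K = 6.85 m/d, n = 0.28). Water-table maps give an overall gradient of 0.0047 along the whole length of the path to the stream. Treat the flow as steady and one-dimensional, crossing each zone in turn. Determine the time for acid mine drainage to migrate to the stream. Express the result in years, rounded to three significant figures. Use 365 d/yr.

Steady 1-D flow in series ⇒ the Darcy flux q is identical in every zone and the zone head losses add (resistances L/K in series).
Σ(L/K) = 553/7.84 + 109/6.85 = 70.54 + 15.91 = 86.45 d
K_eq = L_total / Σ(L/K) = 662 / 86.45 = 7.658 m/d
q = K_eq · i = 7.658 × 0.0047 = 0.03599 m/d (same in every zone)
Zone A: v = q/n = 0.03599/0.15 = 0.2399 m/d → t_A = 553/0.2399 = 2305 d
Zone B: v = q/n = 0.03599/0.28 = 0.1285 m/d → t_B = 109/0.1285 = 848.0 d
Total t = 2305 + 848.0 = 3153 d
   = 3153 / 365 = 8.64 yr

8.64 years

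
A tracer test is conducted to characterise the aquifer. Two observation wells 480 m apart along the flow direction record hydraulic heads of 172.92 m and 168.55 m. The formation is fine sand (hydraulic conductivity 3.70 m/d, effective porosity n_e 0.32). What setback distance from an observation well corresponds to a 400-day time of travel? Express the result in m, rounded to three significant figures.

42.1 m

Hydraulic gradient i = (172.92 − 168.55) / 480 = 4.37 / 480 = 0.009104
Darcy flux q = K·i = 3.70 × 0.009104 = 0.03369 m/d
Seepage velocity v = q / n = 0.03369 / 0.32 = 0.1053 m/d
L = v × T = 0.1053 × 400 = 42.11 m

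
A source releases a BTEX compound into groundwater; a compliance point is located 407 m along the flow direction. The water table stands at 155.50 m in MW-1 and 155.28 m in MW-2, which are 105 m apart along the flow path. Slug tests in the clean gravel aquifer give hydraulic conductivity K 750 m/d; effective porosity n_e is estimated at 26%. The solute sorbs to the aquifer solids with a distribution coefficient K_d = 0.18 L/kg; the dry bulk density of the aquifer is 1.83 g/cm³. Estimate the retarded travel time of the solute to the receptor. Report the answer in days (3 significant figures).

Hydraulic gradient i = (155.50 − 155.28) / 105 = 0.22 / 105 = 0.002095
Darcy flux q = K·i = 750 × 0.002095 = 1.571 m/d
v = Ki/n = 750·0.002095/0.26 = 6.044 m/d
Retardation R = 1 + ρ_b·K_d/n = 1 + 1.83×0.18/0.26 = 2.267
Contaminant velocity v_c = v/R = 6.044/2.267 = 2.666 m/d
t = L/v_c = 407/2.666 = 152.7 d

153 days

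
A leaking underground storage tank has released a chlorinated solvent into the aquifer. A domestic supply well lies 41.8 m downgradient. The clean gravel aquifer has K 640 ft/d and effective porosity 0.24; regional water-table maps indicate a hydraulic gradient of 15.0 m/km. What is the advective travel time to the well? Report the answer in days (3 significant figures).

3.43 days

K = 640 ft/d × 0.3048 = 195.1 m/d
Darcy flux q = K·i = 195.1 × 0.015 = 2.926 m/d
Seepage velocity v = q / n = 2.926 / 0.24 = 12.19 m/d
t = L / v = 41.8 / 12.19 = 3.428 d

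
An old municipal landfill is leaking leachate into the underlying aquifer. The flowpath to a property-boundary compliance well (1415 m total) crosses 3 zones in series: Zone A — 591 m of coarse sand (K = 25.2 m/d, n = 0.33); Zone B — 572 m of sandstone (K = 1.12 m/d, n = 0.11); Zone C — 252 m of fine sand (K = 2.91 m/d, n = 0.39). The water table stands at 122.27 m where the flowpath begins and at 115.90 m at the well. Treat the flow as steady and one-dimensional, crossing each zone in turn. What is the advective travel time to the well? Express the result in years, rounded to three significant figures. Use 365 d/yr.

95.1 years

Total head drop ΔH = 122.27 − 115.90 = 6.37 m
Continuity: the same q passes through each zone, so ΔH = q·Σ(L_j/K_j) — the zones act as resistances in series.
Σ(L/K) = 591/25.2 + 572/1.12 + 252/2.91 = 23.45 + 510.7 + 86.60 = 620.8 d
q = ΔH / Σ(L/K) = 6.37 / 620.8 = 0.01026 m/d (same in every zone)
Zone A: v = q/n = 0.01026/0.33 = 0.03110 m/d → t_A = 591/0.03110 = 19010 d
Zone B: v = q/n = 0.01026/0.11 = 0.09329 m/d → t_B = 572/0.09329 = 6132 d
Zone C: v = q/n = 0.01026/0.39 = 0.02631 m/d → t_C = 252/0.02631 = 9578 d
Total t = 19010 + 6132 + 9578 = 34720 d
   = 34720 / 365 = 95.1 yr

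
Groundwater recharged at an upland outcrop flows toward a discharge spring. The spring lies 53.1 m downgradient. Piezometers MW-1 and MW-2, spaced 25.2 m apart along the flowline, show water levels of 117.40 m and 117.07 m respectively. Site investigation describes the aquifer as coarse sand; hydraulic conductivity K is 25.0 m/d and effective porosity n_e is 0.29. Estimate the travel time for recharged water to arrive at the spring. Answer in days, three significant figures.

Hydraulic gradient i = (117.40 − 117.07) / 25.2 = 0.33 / 25.2 = 0.01310
Specific discharge q = 25.0 × 0.01310 = 0.3274 m/d
v = Ki/n = 25.0·0.01310/0.29 = 1.129 m/d
t = L / v = 53.1 / 1.129 = 47.04 d

47.0 days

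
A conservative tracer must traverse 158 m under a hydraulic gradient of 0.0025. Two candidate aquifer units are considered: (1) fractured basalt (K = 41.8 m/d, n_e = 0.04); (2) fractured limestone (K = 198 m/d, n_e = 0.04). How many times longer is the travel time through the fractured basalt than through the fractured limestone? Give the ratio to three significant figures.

Unit 1 (fractured basalt): v = 41.8×0.0025/0.04 = 2.613 m/d, t = 158/2.613 = 60.48 d
Unit 2 (fractured limestone): v = 198×0.0025/0.04 = 12.38 m/d, t = 158/12.38 = 12.77 d
t(fractured basalt) / t(fractured limestone) = 60.48/12.77 = 4.74

4.74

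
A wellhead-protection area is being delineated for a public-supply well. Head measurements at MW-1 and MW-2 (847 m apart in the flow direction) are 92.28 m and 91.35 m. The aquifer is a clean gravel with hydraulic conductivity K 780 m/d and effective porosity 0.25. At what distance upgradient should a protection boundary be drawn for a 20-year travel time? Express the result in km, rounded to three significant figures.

Hydraulic gradient i = (92.28 − 91.35) / 847 = 0.93 / 847 = 0.001098
Darcy flux q = K·i = 780 × 0.001098 = 0.8564 m/d
v = Ki/n = 780·0.001098/0.25 = 3.426 m/d
T = 20 yr × 365 = 7300 d
L = v × T = 3.426 × 7300 = 25010 m
   = 25.0 km

25.0 km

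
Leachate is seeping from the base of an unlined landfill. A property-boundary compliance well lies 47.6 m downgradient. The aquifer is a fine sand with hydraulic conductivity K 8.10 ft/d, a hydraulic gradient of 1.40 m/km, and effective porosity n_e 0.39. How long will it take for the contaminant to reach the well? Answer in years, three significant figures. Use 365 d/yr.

14.7 years

K = 8.10 ft/d × 0.3048 = 2.469 m/d
Specific discharge q = 2.469 × 0.0014 = 0.003456 m/d
Seepage velocity v = q / n = 0.003456 / 0.39 = 0.008863 m/d
t = L / v = 47.6 / 0.008863 = 5371 d
   = 5371 / 365 = 14.7 yr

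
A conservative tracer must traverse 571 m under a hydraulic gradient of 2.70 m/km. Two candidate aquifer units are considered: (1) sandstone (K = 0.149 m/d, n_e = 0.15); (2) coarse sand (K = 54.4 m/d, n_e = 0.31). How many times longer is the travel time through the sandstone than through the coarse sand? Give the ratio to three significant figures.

177

Unit 1 (sandstone): v = 0.149×0.0027/0.15 = 0.002682 m/d, t = 571/0.002682 = 212900 d
Unit 2 (coarse sand): v = 54.4×0.0027/0.31 = 0.4738 m/d, t = 571/0.4738 = 1205 d
t(sandstone) / t(coarse sand) = 212900/1205 = 177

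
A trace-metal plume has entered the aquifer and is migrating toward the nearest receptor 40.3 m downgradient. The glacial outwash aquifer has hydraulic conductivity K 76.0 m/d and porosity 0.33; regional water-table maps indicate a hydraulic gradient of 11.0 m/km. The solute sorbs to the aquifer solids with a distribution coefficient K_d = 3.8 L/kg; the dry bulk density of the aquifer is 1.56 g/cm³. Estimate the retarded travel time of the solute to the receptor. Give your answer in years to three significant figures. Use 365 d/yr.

Specific discharge q = 76.0 × 0.011 = 0.8360 m/d
v_s = q/n_e = 0.8360/0.33 = 2.533 m/d
Retardation R = 1 + ρ_b·K_d/n = 1 + 1.56×3.8/0.33 = 18.96
Contaminant velocity v_c = v/R = 2.533/18.96 = 0.1336 m/d
t = L/v_c = 40.3/0.1336 = 301.7 d
   = 301.7/365 = 0.826 yr

0.826 years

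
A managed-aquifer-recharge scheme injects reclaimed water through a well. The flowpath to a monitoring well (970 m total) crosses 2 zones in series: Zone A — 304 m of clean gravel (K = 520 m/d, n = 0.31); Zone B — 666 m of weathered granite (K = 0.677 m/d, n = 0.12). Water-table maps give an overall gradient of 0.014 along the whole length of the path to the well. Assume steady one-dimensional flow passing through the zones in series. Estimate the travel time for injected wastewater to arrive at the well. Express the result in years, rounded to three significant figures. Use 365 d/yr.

34.6 years

Continuity: the same q passes through each zone, so ΔH = q·Σ(L_j/K_j) — the zones act as resistances in series.
Σ(L/K) = 304/520 + 666/0.677 = 0.5846 + 983.8 = 984.3 d
K_eq = L_total / Σ(L/K) = 970 / 984.3 = 0.9854 m/d
q = K_eq · i = 0.9854 × 0.014 = 0.01380 m/d (same in every zone)
Zone A: v = q/n = 0.01380/0.31 = 0.04450 m/d → t_A = 304/0.04450 = 6831 d
Zone B: v = q/n = 0.01380/0.12 = 0.1150 m/d → t_B = 666/0.1150 = 5793 d
Total t = 6831 + 5793 = 12620 d
   = 12620 / 365 = 34.6 yr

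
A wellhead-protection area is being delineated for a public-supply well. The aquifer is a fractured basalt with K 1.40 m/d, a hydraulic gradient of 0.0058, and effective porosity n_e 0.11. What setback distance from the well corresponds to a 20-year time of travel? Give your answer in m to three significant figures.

Specific discharge q = 1.40 × 0.0058 = 0.008120 m/d
Seepage velocity v = q / n = 0.008120 / 0.11 = 0.07382 m/d
T = 20 yr × 365 = 7300 d
L = v × T = 0.07382 × 7300 = 538.9 m

539 m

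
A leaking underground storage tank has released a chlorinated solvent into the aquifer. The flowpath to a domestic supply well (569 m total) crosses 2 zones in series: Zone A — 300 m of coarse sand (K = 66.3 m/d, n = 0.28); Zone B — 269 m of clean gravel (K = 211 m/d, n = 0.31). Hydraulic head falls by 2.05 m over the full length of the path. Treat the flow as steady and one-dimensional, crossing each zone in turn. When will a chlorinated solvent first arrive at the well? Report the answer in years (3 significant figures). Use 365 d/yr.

1.30 years

Continuity: the same q passes through each zone, so ΔH = q·Σ(L_j/K_j) — the zones act as resistances in series.
Σ(L/K) = 300/66.3 + 269/211 = 4.525 + 1.275 = 5.800 d
q = ΔH / Σ(L/K) = 2.05 / 5.800 = 0.3535 m/d (same in every zone)
Zone A: v = q/n = 0.3535/0.28 = 1.262 m/d → t_A = 300/1.262 = 237.6 d
Zone B: v = q/n = 0.3535/0.31 = 1.140 m/d → t_B = 269/1.140 = 235.9 d
Total t = 237.6 + 235.9 = 473.6 d
   = 473.6 / 365 = 1.30 yr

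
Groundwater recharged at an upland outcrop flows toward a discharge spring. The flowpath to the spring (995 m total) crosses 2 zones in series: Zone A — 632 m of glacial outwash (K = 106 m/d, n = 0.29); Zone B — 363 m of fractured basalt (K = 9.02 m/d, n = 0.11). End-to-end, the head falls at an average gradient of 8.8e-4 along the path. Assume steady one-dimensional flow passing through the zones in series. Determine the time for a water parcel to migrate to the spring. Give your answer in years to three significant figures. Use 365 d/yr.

32.3 years

For zones in series the flux q is common to all zones; the equivalent conductivity is the harmonic (thickness-weighted) mean, K_eq = L_total / Σ(L_j/K_j).
Σ(L/K) = 632/106 + 363/9.02 = 5.962 + 40.24 = 46.21 d
K_eq = L_total / Σ(L/K) = 995 / 46.21 = 21.53 m/d
q = K_eq · i = 21.53 × 8.8e-4 = 0.01895 m/d (same in every zone)
Zone A: v = q/n = 0.01895/0.29 = 0.06534 m/d → t_A = 632/0.06534 = 9672 d
Zone B: v = q/n = 0.01895/0.11 = 0.1723 m/d → t_B = 363/0.1723 = 2107 d
Total t = 9672 + 2107 = 11780 d
   = 11780 / 365 = 32.3 yr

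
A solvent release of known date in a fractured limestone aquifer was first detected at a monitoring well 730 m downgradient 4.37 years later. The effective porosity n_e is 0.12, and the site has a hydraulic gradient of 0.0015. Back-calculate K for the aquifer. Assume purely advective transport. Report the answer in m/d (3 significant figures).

t = 4.37 years = 1595 d
v = L / t = 730 / 1595 = 0.4577 m/d
K = v · n / i = 0.4577 × 0.12 / 0.0015 = 36.6 m/d

36.6 m/d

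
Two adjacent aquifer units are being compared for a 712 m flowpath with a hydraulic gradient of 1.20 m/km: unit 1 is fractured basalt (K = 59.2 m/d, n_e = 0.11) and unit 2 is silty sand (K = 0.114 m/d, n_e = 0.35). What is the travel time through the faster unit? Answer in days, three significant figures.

1100 days

Unit 1 (fractured basalt): v = 59.2×0.0012/0.11 = 0.6458 m/d, t = 712/0.6458 = 1102 d
Unit 2 (silty sand): v = 0.114×0.0012/0.35 = 3.909e-4 m/d, t = 712/3.909e-4 = 1.822e6 d
Faster unit: t = 1100 d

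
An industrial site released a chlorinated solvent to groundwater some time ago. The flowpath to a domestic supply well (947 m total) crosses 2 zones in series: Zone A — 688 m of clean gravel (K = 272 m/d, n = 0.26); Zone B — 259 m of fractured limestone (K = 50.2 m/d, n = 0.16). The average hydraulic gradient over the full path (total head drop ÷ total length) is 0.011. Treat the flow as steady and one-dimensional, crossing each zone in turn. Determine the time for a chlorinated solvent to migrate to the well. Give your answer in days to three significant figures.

Steady 1-D flow in series ⇒ the Darcy flux q is identical in every zone and the zone head losses add (resistances L/K in series).
Σ(L/K) = 688/272 + 259/50.2 = 2.529 + 5.159 = 7.689 d
K_eq = L_total / Σ(L/K) = 947 / 7.689 = 123.2 m/d
q = K_eq · i = 123.2 × 0.011 = 1.355 m/d (same in every zone)
Zone A: v = q/n = 1.355/0.26 = 5.211 m/d → t_A = 688/5.211 = 132.0 d
Zone B: v = q/n = 1.355/0.16 = 8.468 m/d → t_B = 259/8.468 = 30.59 d
Total t = 132.0 + 30.59 = 162.6 d

163 days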